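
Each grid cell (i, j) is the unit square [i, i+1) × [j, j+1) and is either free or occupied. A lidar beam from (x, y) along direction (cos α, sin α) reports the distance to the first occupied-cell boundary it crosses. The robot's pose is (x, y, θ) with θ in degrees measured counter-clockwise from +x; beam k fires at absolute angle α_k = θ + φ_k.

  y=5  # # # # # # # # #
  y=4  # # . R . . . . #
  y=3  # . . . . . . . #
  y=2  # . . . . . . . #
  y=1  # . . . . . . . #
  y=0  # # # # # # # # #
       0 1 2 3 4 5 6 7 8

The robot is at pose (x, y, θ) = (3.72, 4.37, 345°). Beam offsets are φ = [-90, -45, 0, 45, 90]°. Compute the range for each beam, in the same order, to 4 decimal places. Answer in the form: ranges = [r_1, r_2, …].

beam 1: φ=-90°, α=255°
  d=(-0.2588,-0.9659)  start (3,4)  tX=2.7819 tY=0.3831  stride 1/|dx|=3.8637 1/|dy|=1.0353
    cross y-line → (3,3), t=0.3831
    cross y-line → (3,2), t=1.4183
    cross y-line → (3,1), t=2.4536
    cross x-line → (2,1), t=2.7819
    cross y-line → (2,0), t=3.4889 (wall)
  → r_1 = 3.4889
beam 2: φ=-45°, α=300°
  d=(0.5000,-0.8660)  start (3,4)  tX=0.5600 tY=0.4272  stride 1/|dx|=2.0000 1/|dy|=1.1547
    cross y-line → (3,3), t=0.4272
    cross x-line → (4,3), t=0.5600
    cross y-line → (4,2), t=1.5819
    cross x-line → (5,2), t=2.5600
    cross y-line → (5,1), t=2.7366
    cross y-line → (5,0), t=3.8913 (wall)
  → r_2 = 3.8913
beam 3: φ=0°, α=345°
  d=(0.9659,-0.2588)  start (3,4)  tX=0.2899 tY=1.4296  stride 1/|dx|=1.0353 1/|dy|=3.8637
    cross x-line → (4,4), t=0.2899
    cross x-line → (5,4), t=1.3252
    cross y-line → (5,3), t=1.4296
    cross x-line → (6,3), t=2.3604
    cross x-line → (7,3), t=3.3957
    cross x-line → (8,3), t=4.4310 (wall)
  → r_3 = 4.4310
beam 4: φ=45°, α=30°
  d=(0.8660,0.5000)  start (3,4)  tX=0.3233 tY=1.2600  stride 1/|dx|=1.1547 1/|dy|=2.0000
    cross x-line → (4,4), t=0.3233
    cross y-line → (4,5), t=1.2600 (wall)
  → r_4 = 1.2600
beam 5: φ=90°, α=75°
  d=(0.2588,0.9659)  start (3,4)  tX=1.0818 tY=0.6522  stride 1/|dx|=3.8637 1/|dy|=1.0353
    cross y-line → (3,5), t=0.6522 (wall)
  → r_5 = 0.6522

ranges = [3.4889, 3.8913, 4.4310, 1.2600, 0.6522]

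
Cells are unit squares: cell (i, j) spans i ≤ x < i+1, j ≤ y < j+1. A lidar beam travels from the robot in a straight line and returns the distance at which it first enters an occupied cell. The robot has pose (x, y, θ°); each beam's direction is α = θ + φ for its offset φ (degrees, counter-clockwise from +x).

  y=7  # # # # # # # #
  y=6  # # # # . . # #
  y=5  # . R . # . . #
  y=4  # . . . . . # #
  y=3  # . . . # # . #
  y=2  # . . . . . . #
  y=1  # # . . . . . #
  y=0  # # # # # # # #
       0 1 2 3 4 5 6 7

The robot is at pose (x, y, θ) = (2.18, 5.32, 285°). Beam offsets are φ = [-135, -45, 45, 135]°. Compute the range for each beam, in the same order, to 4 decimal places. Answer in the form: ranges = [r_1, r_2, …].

beam 1: φ=-135°, α=150°
  direction (-0.8660, 0.5000); cell (2,5); t to first gridline: x 0.2078, y 1.3600 (then +1.1547 / +2.0000)
    (1,5) via x @ 0.2078
    (1,6) via y @ 1.3600  # hit
  → r_1 = 1.3600
beam 2: φ=-45°, α=240°
  direction (-0.5000, -0.8660); cell (2,5); t to first gridline: x 0.3600, y 0.3695 (then +2.0000 / +1.1547)
    (1,5) via x @ 0.3600
    (1,4) via y @ 0.3695
    (1,3) via y @ 1.5242
    (0,3) via x @ 2.3600  # hit
  → r_2 = 2.3600
beam 3: φ=45°, α=330°
  direction (0.8660, -0.5000); cell (2,5); t to first gridline: x 0.9469, y 0.6400 (then +1.1547 / +2.0000)
    (2,4) via y @ 0.6400
    (3,4) via x @ 0.9469
    (4,4) via x @ 2.1016
    (4,3) via y @ 2.6400  # hit
  → r_3 = 2.6400
beam 4: φ=135°, α=60°
  direction (0.5000, 0.8660); cell (2,5); t to first gridline: x 1.6400, y 0.7852 (then +2.0000 / +1.1547)
    (2,6) via y @ 0.7852  # hit
  → r_4 = 0.7852

ranges = [1.3600, 2.3600, 2.6400, 0.7852]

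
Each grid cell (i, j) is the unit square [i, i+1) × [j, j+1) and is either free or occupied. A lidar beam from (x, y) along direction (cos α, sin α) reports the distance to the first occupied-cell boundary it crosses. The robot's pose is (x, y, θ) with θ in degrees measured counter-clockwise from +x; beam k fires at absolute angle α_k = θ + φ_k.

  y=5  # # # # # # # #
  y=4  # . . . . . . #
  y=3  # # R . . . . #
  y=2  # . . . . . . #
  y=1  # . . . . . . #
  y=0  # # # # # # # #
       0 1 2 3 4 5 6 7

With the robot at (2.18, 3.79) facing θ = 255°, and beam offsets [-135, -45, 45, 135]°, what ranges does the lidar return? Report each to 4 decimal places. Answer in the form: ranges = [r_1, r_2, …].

ranges = [1.3972, 0.2078, 3.2216, 2.4200]

beam 1: φ=-135°, α=120°
  d=(-0.5000,0.8660)  start (2,3)  tX=0.3600 tY=0.2425  stride 1/|dx|=2.0000 1/|dy|=1.1547
    cross y-line → (2,4), t=0.2425
    cross x-line → (1,4), t=0.3600
    cross y-line → (1,5), t=1.3972 (wall)
  → r_1 = 1.3972
beam 2: φ=-45°, α=210°
  d=(-0.8660,-0.5000)  start (2,3)  tX=0.2078 tY=1.5800  stride 1/|dx|=1.1547 1/|dy|=2.0000
    cross x-line → (1,3), t=0.2078 (wall)
  → r_2 = 0.2078
beam 3: φ=45°, α=300°
  d=(0.5000,-0.8660)  start (2,3)  tX=1.6400 tY=0.9122  stride 1/|dx|=2.0000 1/|dy|=1.1547
    cross y-line → (2,2), t=0.9122
    cross x-line → (3,2), t=1.6400
    cross y-line → (3,1), t=2.0669
    cross y-line → (3,0), t=3.2216 (wall)
  → r_3 = 3.2216
beam 4: φ=135°, α=30°
  d=(0.8660,0.5000)  start (2,3)  tX=0.9469 tY=0.4200  stride 1/|dx|=1.1547 1/|dy|=2.0000
    cross y-line → (2,4), t=0.4200
    cross x-line → (3,4), t=0.9469
    cross x-line → (4,4), t=2.1016
    cross y-line → (4,5), t=2.4200 (wall)
  → r_4 = 2.4200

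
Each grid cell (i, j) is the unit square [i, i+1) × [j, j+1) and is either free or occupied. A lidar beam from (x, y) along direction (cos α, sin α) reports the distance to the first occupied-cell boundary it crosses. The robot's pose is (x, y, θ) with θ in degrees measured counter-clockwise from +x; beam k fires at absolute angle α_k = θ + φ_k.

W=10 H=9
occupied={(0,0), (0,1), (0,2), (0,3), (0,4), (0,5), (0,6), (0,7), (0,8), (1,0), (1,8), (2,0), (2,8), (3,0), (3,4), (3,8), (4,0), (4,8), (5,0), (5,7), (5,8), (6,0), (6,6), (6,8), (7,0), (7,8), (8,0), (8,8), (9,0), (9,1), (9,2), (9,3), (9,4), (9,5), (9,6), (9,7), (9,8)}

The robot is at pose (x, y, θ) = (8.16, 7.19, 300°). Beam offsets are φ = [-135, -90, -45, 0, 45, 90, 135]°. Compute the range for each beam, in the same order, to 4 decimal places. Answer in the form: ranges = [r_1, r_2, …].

beam 1: φ=-135°, α=165°
  cosα=-0.9659 sinα=0.2588 | (8,7) | tMaxX 0.1656 tMaxY 3.1296 | tΔX 1.0353 tΔY 3.8637
    t=0.1656 [x] (7,7)
    t=1.2009 [x] (6,7)
    t=2.2362 [x] (5,7) — stop
  → r_1 = 2.2362
beam 2: φ=-90°, α=210°
  cosα=-0.8660 sinα=-0.5000 | (8,7) | tMaxX 0.1848 tMaxY 0.3800 | tΔX 1.1547 tΔY 2.0000
    t=0.1848 [x] (7,7)
    t=0.3800 [y] (7,6)
    t=1.3395 [x] (6,6) — stop
  → r_2 = 1.3395
beam 3: φ=-45°, α=255°
  cosα=-0.2588 sinα=-0.9659 | (8,7) | tMaxX 0.6182 tMaxY 0.1967 | tΔX 3.8637 tΔY 1.0353
    t=0.1967 [y] (8,6)
    t=0.6182 [x] (7,6)
    t=1.2320 [y] (7,5)
    t=2.2673 [y] (7,4)
    t=3.3025 [y] (7,3)
    t=4.3378 [y] (7,2)
    t=4.4819 [x] (6,2)
    t=5.3731 [y] (6,1)
    t=6.4084 [y] (6,0) — stop
  → r_3 = 6.4084
beam 4: φ=0°, α=300°
  cosα=0.5000 sinα=-0.8660 | (8,7) | tMaxX 1.6800 tMaxY 0.2194 | tΔX 2.0000 tΔY 1.1547
    t=0.2194 [y] (8,6)
    t=1.3741 [y] (8,5)
    t=1.6800 [x] (9,5) — stop
  → r_4 = 1.6800
beam 5: φ=45°, α=345°
  cosα=0.9659 sinα=-0.2588 | (8,7) | tMaxX 0.8696 tMaxY 0.7341 | tΔX 1.0353 tΔY 3.8637
    t=0.7341 [y] (8,6)
    t=0.8696 [x] (9,6) — stop
  → r_5 = 0.8696
beam 6: φ=90°, α=30°
  cosα=0.8660 sinα=0.5000 | (8,7) | tMaxX 0.9699 tMaxY 1.6200 | tΔX 1.1547 tΔY 2.0000
    t=0.9699 [x] (9,7) — stop
  → r_6 = 0.9699
beam 7: φ=135°, α=75°
  cosα=0.2588 sinα=0.9659 | (8,7) | tMaxX 3.2455 tMaxY 0.8386 | tΔX 3.8637 tΔY 1.0353
    t=0.8386 [y] (8,8) — stop
  → r_7 = 0.8386

ranges = [2.2362, 1.3395, 6.4084, 1.6800, 0.8696, 0.9699, 0.8386]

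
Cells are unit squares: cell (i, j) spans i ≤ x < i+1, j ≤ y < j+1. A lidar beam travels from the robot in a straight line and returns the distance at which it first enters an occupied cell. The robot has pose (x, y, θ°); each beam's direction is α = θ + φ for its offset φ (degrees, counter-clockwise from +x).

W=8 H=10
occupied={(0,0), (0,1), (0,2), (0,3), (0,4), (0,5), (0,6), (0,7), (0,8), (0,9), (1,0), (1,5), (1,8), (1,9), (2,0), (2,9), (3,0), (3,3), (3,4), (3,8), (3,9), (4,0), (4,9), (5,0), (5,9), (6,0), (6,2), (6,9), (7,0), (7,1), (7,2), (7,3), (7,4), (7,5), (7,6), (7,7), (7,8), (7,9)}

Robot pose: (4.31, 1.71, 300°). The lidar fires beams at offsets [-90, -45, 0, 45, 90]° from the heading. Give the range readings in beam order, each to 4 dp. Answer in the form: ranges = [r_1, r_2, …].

beam 1: φ=-90°, α=210°
  direction (-0.8660, -0.5000); cell (4,1); t to first gridline: x 0.3580, y 1.4200 (then +1.1547 / +2.0000)
    (3,1) via x @ 0.3580
    (3,0) via y @ 1.4200  # hit
  → r_1 = 1.4200
beam 2: φ=-45°, α=255°
  direction (-0.2588, -0.9659); cell (4,1); t to first gridline: x 1.1977, y 0.7350 (then +3.8637 / +1.0353)
    (4,0) via y @ 0.7350  # hit
  → r_2 = 0.7350
beam 3: φ=0°, α=300°
  direction (0.5000, -0.8660); cell (4,1); t to first gridline: x 1.3800, y 0.8198 (then +2.0000 / +1.1547)
    (4,0) via y @ 0.8198  # hit
  → r_3 = 0.8198
beam 4: φ=45°, α=345°
  direction (0.9659, -0.2588); cell (4,1); t to first gridline: x 0.7143, y 2.7432 (then +1.0353 / +3.8637)
    (5,1) via x @ 0.7143
    (6,1) via x @ 1.7496
    (6,0) via y @ 2.7432  # hit
  → r_4 = 2.7432
beam 5: φ=90°, α=30°
  direction (0.8660, 0.5000); cell (4,1); t to first gridline: x 0.7967, y 0.5800 (then +1.1547 / +2.0000)
    (4,2) via y @ 0.5800
    (5,2) via x @ 0.7967
    (6,2) via x @ 1.9514  # hit
  → r_5 = 1.9514

ranges = [1.4200, 0.7350, 0.8198, 2.7432, 1.9514]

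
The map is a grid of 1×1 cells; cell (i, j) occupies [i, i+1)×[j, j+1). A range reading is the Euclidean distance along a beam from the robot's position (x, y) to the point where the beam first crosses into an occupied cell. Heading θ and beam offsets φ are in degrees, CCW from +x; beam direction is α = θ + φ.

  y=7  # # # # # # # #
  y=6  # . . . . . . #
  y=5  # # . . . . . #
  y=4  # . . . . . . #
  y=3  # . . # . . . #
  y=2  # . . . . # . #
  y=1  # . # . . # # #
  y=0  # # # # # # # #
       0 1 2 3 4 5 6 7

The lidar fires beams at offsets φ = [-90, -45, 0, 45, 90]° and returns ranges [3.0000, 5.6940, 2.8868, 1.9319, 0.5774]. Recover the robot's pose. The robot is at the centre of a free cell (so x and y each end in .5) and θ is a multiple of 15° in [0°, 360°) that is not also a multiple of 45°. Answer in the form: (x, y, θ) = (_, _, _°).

Candidates: 30 free-cell centres × 16 headings = 480 poses. Raycast each; keep the one whose scan matches to 4 dp.
  (6.5, 5.5, 105°): beam 1 = 0.5176 ≠ 3.0000 ✗
  (6.5, 3.5, 15°): beam 1 = 1.5529 ≠ 3.0000 ✗
  (3.5, 5.5, 285°): beam 1 = 1.5529 ≠ 3.0000 ✗
  …
  (6.5, 5.5, 240°): r_1=3.0000, r_2=5.6940, r_3=2.8868, r_4=1.9319, r_5=0.5774 — all match ✓
No second candidate reproduces the full scan.

(x, y, θ) = (6.5, 5.5, 240°)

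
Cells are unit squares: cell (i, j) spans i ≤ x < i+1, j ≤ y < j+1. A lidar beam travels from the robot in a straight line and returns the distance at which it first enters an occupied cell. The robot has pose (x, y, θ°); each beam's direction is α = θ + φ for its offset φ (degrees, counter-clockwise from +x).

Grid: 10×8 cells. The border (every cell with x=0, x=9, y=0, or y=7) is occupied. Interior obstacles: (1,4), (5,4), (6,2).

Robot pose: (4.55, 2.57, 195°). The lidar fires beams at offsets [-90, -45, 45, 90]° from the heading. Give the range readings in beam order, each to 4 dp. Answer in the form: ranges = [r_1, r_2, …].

beam 1: φ=-90°, α=105°
  cosα=-0.2588 sinα=0.9659 | (4,2) | tMaxX 2.1250 tMaxY 0.4452 | tΔX 3.8637 tΔY 1.0353
    t=0.4452 [y] (4,3)
    t=1.4804 [y] (4,4)
    t=2.1250 [x] (3,4)
    t=2.5157 [y] (3,5)
    t=3.5510 [y] (3,6)
    t=4.5863 [y] (3,7) — stop
  → r_1 = 4.5863
beam 2: φ=-45°, α=150°
  cosα=-0.8660 sinα=0.5000 | (4,2) | tMaxX 0.6351 tMaxY 0.8600 | tΔX 1.1547 tΔY 2.0000
    t=0.6351 [x] (3,2)
    t=0.8600 [y] (3,3)
    t=1.7898 [x] (2,3)
    t=2.8600 [y] (2,4)
    t=2.9445 [x] (1,4) — stop
  → r_2 = 2.9445
beam 3: φ=45°, α=240°
  cosα=-0.5000 sinα=-0.8660 | (4,2) | tMaxX 1.1000 tMaxY 0.6582 | tΔX 2.0000 tΔY 1.1547
    t=0.6582 [y] (4,1)
    t=1.1000 [x] (3,1)
    t=1.8129 [y] (3,0) — stop
  → r_3 = 1.8129
beam 4: φ=90°, α=285°
  cosα=0.2588 sinα=-0.9659 | (4,2) | tMaxX 1.7387 tMaxY 0.5901 | tΔX 3.8637 tΔY 1.0353
    t=0.5901 [y] (4,1)
    t=1.6254 [y] (4,0) — stop
  → r_4 = 1.6254

ranges = [4.5863, 2.9445, 1.8129, 1.6254]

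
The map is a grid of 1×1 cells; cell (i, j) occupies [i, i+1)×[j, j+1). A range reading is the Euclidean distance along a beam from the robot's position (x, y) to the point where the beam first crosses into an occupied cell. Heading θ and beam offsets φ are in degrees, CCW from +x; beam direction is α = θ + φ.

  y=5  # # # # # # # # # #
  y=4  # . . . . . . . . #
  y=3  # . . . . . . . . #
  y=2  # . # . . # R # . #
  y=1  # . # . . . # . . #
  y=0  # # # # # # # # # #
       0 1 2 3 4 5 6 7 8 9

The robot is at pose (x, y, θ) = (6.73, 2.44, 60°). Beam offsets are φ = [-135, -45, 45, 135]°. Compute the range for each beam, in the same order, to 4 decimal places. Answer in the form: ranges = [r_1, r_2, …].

ranges = [0.4555, 0.2795, 2.6503, 0.7558]

beam 1: φ=-135°, α=285°
  dir = (cos 285°, sin 285°) = (0.2588, -0.9659); from cell (6,2)
  next x-line at t=1.0432, next y-line at t=0.4555; Δt_x=3.8637, Δt_y=1.0353
    y: enter (6,1) at t=0.4555 ← occupied
  → r_1 = 0.4555
beam 2: φ=-45°, α=15°
  dir = (cos 15°, sin 15°) = (0.9659, 0.2588); from cell (6,2)
  next x-line at t=0.2795, next y-line at t=2.1637; Δt_x=1.0353, Δt_y=3.8637
    x: enter (7,2) at t=0.2795 ← occupied
  → r_2 = 0.2795
beam 3: φ=45°, α=105°
  dir = (cos 105°, sin 105°) = (-0.2588, 0.9659); from cell (6,2)
  next x-line at t=2.8205, next y-line at t=0.5798; Δt_x=3.8637, Δt_y=1.0353
    y: enter (6,3) at t=0.5798
    y: enter (6,4) at t=1.6150
    y: enter (6,5) at t=2.6503 ← occupied
  → r_3 = 2.6503
beam 4: φ=135°, α=195°
  dir = (cos 195°, sin 195°) = (-0.9659, -0.2588); from cell (6,2)
  next x-line at t=0.7558, next y-line at t=1.7000; Δt_x=1.0353, Δt_y=3.8637
    x: enter (5,2) at t=0.7558 ← occupied
  → r_4 = 0.7558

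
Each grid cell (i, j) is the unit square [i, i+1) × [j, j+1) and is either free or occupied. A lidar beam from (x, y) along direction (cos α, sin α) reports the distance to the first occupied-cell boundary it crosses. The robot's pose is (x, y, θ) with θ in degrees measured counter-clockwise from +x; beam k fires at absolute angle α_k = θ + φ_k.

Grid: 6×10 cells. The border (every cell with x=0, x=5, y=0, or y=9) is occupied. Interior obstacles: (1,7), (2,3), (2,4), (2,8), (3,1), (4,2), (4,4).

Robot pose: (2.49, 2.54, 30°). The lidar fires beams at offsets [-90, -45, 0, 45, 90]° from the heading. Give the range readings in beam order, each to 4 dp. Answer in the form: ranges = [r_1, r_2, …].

ranges = [1.0200, 1.5633, 2.8983, 0.4762, 0.5312]

beam 1: φ=-90°, α=300°
  dir = (cos 300°, sin 300°) = (0.5000, -0.8660); from cell (2,2)
  next x-line at t=1.0200, next y-line at t=0.6235; Δt_x=2.0000, Δt_y=1.1547
    y: enter (2,1) at t=0.6235
    x: enter (3,1) at t=1.0200 ← occupied
  → r_1 = 1.0200
beam 2: φ=-45°, α=345°
  dir = (cos 345°, sin 345°) = (0.9659, -0.2588); from cell (2,2)
  next x-line at t=0.5280, next y-line at t=2.0864; Δt_x=1.0353, Δt_y=3.8637
    x: enter (3,2) at t=0.5280
    x: enter (4,2) at t=1.5633 ← occupied
  → r_2 = 1.5633
beam 3: φ=0°, α=30°
  dir = (cos 30°, sin 30°) = (0.8660, 0.5000); from cell (2,2)
  next x-line at t=0.5889, next y-line at t=0.9200; Δt_x=1.1547, Δt_y=2.0000
    x: enter (3,2) at t=0.5889
    y: enter (3,3) at t=0.9200
    x: enter (4,3) at t=1.7436
    x: enter (5,3) at t=2.8983 ← occupied
  → r_3 = 2.8983
beam 4: φ=45°, α=75°
  dir = (cos 75°, sin 75°) = (0.2588, 0.9659); from cell (2,2)
  next x-line at t=1.9705, next y-line at t=0.4762; Δt_x=3.8637, Δt_y=1.0353
    y: enter (2,3) at t=0.4762 ← occupied
  → r_4 = 0.4762
beam 5: φ=90°, α=120°
  dir = (cos 120°, sin 120°) = (-0.5000, 0.8660); from cell (2,2)
  next x-line at t=0.9800, next y-line at t=0.5312; Δt_x=2.0000, Δt_y=1.1547
    y: enter (2,3) at t=0.5312 ← occupied
  → r_5 = 0.5312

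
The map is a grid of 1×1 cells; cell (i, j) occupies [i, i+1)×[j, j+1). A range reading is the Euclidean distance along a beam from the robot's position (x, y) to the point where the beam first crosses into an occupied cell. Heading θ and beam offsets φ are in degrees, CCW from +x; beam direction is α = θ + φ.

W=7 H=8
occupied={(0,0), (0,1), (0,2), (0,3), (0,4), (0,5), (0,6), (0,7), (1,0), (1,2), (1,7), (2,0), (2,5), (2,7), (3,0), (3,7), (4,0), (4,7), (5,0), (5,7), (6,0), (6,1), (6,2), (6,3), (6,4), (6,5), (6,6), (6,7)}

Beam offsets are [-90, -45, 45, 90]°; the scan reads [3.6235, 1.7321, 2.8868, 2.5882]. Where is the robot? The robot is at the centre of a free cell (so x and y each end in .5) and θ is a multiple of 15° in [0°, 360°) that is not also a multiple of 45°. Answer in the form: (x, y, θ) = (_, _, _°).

(x, y, θ) = (4.5, 4.5, 15°)

Enumerate (i+0.5, j+0.5, θ) over the 28 free cells and 16 admissible headings. For each, cast all 4 beams and compare to the given ranges.
  (1.5, 6.5, 105°): beam 1 = 1.9319 ≠ 3.6235 ✗
  (2.5, 1.5, 15°): beam 1 = 0.5176 ≠ 3.6235 ✗
  (4.5, 3.5, 285°): beam 1 = 2.5882 ≠ 3.6235 ✗
  (1.5, 1.5, 255°): beam 1 = 0.5176 ≠ 3.6235 ✗
  (3.5, 3.5, 60°): beam 1 = 2.8868 ≠ 3.6235 ✗
  …
  (4.5, 4.5, 15°): r_1=3.6235, r_2=1.7321, r_3=2.8868, r_4=2.5882 — all match ✓
No second candidate reproduces the full scan.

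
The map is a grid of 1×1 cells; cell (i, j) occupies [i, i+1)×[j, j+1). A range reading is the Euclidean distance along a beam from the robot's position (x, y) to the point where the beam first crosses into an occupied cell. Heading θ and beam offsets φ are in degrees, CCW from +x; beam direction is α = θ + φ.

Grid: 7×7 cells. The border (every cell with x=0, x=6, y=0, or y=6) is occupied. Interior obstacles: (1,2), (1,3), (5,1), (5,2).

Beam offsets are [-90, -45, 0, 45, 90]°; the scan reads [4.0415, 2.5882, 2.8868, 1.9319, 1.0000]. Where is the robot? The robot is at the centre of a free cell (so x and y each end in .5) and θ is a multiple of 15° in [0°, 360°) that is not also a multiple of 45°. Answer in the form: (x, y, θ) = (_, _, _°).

(x, y, θ) = (4.5, 3.5, 240°)

Candidates: 21 free-cell centres × 16 headings = 336 poses. Raycast each; keep the one whose scan matches to 4 dp.
  (4.5, 1.5, 30°): beam 1 = 0.5774 ≠ 4.0415 ✗
  (2.5, 3.5, 285°): beam 1 = 0.5176 ≠ 4.0415 ✗
  (1.5, 1.5, 165°): beam 1 = 0.5176 ≠ 4.0415 ✗
  (3.5, 4.5, 285°): beam 1 = 1.9319 ≠ 4.0415 ✗
  (1.5, 4.5, 150°): beam 1 = 1.7321 ≠ 4.0415 ✗
  …
  (4.5, 3.5, 240°): r_1=4.0415, r_2=2.5882, r_3=2.8868, r_4=1.9319, r_5=1.0000 — all match ✓
No second candidate reproduces the full scan.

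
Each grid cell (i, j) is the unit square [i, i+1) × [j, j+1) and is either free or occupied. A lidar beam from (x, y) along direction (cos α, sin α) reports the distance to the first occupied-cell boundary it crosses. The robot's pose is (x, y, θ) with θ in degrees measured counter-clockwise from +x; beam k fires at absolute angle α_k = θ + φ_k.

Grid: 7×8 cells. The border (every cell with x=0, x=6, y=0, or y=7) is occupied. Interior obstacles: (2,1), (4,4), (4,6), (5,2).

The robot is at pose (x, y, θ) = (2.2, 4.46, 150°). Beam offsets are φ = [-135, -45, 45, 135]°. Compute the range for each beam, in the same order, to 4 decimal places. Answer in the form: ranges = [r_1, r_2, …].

ranges = [1.8635, 2.6296, 1.2423, 2.5468]

beam 1: φ=-135°, α=15°
  direction (0.9659, 0.2588); cell (2,4); t to first gridline: x 0.8282, y 2.0864 (then +1.0353 / +3.8637)
    (3,4) via x @ 0.8282
    (4,4) via x @ 1.8635  # hit
  → r_1 = 1.8635
beam 2: φ=-45°, α=105°
  direction (-0.2588, 0.9659); cell (2,4); t to first gridline: x 0.7727, y 0.5590 (then +3.8637 / +1.0353)
    (2,5) via y @ 0.5590
    (1,5) via x @ 0.7727
    (1,6) via y @ 1.5943
    (1,7) via y @ 2.6296  # hit
  → r_2 = 2.6296
beam 3: φ=45°, α=195°
  direction (-0.9659, -0.2588); cell (2,4); t to first gridline: x 0.2071, y 1.7773 (then +1.0353 / +3.8637)
    (1,4) via x @ 0.2071
    (0,4) via x @ 1.2423  # hit
  → r_3 = 1.2423
beam 4: φ=135°, α=285°
  direction (0.2588, -0.9659); cell (2,4); t to first gridline: x 3.0910, y 0.4762 (then +3.8637 / +1.0353)
    (2,3) via y @ 0.4762
    (2,2) via y @ 1.5115
    (2,1) via y @ 2.5468  # hit
  → r_4 = 2.5468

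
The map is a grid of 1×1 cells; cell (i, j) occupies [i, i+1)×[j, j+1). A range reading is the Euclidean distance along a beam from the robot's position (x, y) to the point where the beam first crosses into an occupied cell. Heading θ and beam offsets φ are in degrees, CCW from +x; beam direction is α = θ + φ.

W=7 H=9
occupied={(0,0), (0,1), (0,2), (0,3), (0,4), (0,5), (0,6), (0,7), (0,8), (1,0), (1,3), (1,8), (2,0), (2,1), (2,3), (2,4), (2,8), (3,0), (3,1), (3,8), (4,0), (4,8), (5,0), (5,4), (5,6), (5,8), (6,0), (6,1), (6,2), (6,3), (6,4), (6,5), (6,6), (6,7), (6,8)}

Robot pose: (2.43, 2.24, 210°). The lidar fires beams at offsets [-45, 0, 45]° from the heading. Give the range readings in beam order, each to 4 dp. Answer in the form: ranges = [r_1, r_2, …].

ranges = [1.4804, 0.4800, 0.2485]

beam 1: φ=-45°, α=165°
  d=(-0.9659,0.2588)  start (2,2)  tX=0.4452 tY=2.9364  stride 1/|dx|=1.0353 1/|dy|=3.8637
    cross x-line → (1,2), t=0.4452
    cross x-line → (0,2), t=1.4804 (wall)
  → r_1 = 1.4804
beam 2: φ=0°, α=210°
  d=(-0.8660,-0.5000)  start (2,2)  tX=0.4965 tY=0.4800  stride 1/|dx|=1.1547 1/|dy|=2.0000
    cross y-line → (2,1), t=0.4800 (wall)
  → r_2 = 0.4800
beam 3: φ=45°, α=255°
  d=(-0.2588,-0.9659)  start (2,2)  tX=1.6614 tY=0.2485  stride 1/|dx|=3.8637 1/|dy|=1.0353
    cross y-line → (2,1), t=0.2485 (wall)
  → r_3 = 0.2485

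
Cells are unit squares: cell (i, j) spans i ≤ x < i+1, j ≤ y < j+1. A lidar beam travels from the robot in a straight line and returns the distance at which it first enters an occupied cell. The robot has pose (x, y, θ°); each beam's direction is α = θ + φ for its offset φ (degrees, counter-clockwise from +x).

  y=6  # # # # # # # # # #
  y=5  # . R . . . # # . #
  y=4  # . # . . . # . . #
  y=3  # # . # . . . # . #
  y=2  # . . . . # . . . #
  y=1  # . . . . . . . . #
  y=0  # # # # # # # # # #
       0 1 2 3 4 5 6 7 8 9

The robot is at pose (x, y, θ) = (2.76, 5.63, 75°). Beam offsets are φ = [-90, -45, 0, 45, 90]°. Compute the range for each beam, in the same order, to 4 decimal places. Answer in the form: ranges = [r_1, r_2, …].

ranges = [3.3543, 0.7400, 0.3831, 0.4272, 1.4296]

beam 1: φ=-90°, α=345°
  d=(0.9659,-0.2588)  start (2,5)  tX=0.2485 tY=2.4341  stride 1/|dx|=1.0353 1/|dy|=3.8637
    cross x-line → (3,5), t=0.2485
    cross x-line → (4,5), t=1.2837
    cross x-line → (5,5), t=2.3190
    cross y-line → (5,4), t=2.4341
    cross x-line → (6,4), t=3.3543 (wall)
  → r_1 = 3.3543
beam 2: φ=-45°, α=30°
  d=(0.8660,0.5000)  start (2,5)  tX=0.2771 tY=0.7400  stride 1/|dx|=1.1547 1/|dy|=2.0000
    cross x-line → (3,5), t=0.2771
    cross y-line → (3,6), t=0.7400 (wall)
  → r_2 = 0.7400
beam 3: φ=0°, α=75°
  d=(0.2588,0.9659)  start (2,5)  tX=0.9273 tY=0.3831  stride 1/|dx|=3.8637 1/|dy|=1.0353
    cross y-line → (2,6), t=0.3831 (wall)
  → r_3 = 0.3831
beam 4: φ=45°, α=120°
  d=(-0.5000,0.8660)  start (2,5)  tX=1.5200 tY=0.4272  stride 1/|dx|=2.0000 1/|dy|=1.1547
    cross y-line → (2,6), t=0.4272 (wall)
  → r_4 = 0.4272
beam 5: φ=90°, α=165°
  d=(-0.9659,0.2588)  start (2,5)  tX=0.7868 tY=1.4296  stride 1/|dx|=1.0353 1/|dy|=3.8637
    cross x-line → (1,5), t=0.7868
    cross y-line → (1,6), t=1.4296 (wall)
  → r_5 = 1.4296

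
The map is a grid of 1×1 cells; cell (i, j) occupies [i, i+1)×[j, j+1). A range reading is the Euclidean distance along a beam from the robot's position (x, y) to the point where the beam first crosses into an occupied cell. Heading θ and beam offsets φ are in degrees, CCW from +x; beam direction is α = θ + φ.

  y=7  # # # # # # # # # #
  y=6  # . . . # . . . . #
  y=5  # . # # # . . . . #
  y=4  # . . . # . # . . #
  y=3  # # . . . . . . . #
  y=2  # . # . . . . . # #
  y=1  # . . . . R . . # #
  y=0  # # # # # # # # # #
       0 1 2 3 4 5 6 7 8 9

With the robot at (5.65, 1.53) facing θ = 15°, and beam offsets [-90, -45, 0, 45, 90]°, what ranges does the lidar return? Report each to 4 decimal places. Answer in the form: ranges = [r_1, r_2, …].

beam 1: φ=-90°, α=285°
  d=(0.2588,-0.9659)  start (5,1)  tX=1.3523 tY=0.5487  stride 1/|dx|=3.8637 1/|dy|=1.0353
    cross y-line → (5,0), t=0.5487 (wall)
  → r_1 = 0.5487
beam 2: φ=-45°, α=330°
  d=(0.8660,-0.5000)  start (5,1)  tX=0.4041 tY=1.0600  stride 1/|dx|=1.1547 1/|dy|=2.0000
    cross x-line → (6,1), t=0.4041
    cross y-line → (6,0), t=1.0600 (wall)
  → r_2 = 1.0600
beam 3: φ=0°, α=15°
  d=(0.9659,0.2588)  start (5,1)  tX=0.3623 tY=1.8159  stride 1/|dx|=1.0353 1/|dy|=3.8637
    cross x-line → (6,1), t=0.3623
    cross x-line → (7,1), t=1.3976
    cross y-line → (7,2), t=1.8159
    cross x-line → (8,2), t=2.4329 (wall)
  → r_3 = 2.4329
beam 4: φ=45°, α=60°
  d=(0.5000,0.8660)  start (5,1)  tX=0.7000 tY=0.5427  stride 1/|dx|=2.0000 1/|dy|=1.1547
    cross y-line → (5,2), t=0.5427
    cross x-line → (6,2), t=0.7000
    cross y-line → (6,3), t=1.6974
    cross x-line → (7,3), t=2.7000
    cross y-line → (7,4), t=2.8521
    cross y-line → (7,5), t=4.0068
    cross x-line → (8,5), t=4.7000
    cross y-line → (8,6), t=5.1615
    cross y-line → (8,7), t=6.3162 (wall)
  → r_4 = 6.3162
beam 5: φ=90°, α=105°
  d=(-0.2588,0.9659)  start (5,1)  tX=2.5114 tY=0.4866  stride 1/|dx|=3.8637 1/|dy|=1.0353
    cross y-line → (5,2), t=0.4866
    cross y-line → (5,3), t=1.5219
    cross x-line → (4,3), t=2.5114
    cross y-line → (4,4), t=2.5571 (wall)
  → r_5 = 2.5571

ranges = [0.5487, 1.0600, 2.4329, 6.3162, 2.5571]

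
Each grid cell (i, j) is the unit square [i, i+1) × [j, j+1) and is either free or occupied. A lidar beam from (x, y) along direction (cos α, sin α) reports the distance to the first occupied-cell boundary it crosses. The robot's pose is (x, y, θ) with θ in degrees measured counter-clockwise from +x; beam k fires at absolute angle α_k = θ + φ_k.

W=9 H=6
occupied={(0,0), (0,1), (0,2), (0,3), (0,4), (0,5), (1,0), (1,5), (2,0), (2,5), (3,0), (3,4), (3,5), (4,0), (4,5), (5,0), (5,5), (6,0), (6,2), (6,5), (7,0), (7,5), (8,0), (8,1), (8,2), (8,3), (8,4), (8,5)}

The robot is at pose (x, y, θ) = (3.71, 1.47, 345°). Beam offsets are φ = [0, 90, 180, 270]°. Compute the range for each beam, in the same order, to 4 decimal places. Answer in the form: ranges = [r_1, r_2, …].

beam 1: φ=0°, α=345°
  dir = (cos 345°, sin 345°) = (0.9659, -0.2588); from cell (3,1)
  next x-line at t=0.3002, next y-line at t=1.8159; Δt_x=1.0353, Δt_y=3.8637
    x: enter (4,1) at t=0.3002
    x: enter (5,1) at t=1.3355
    y: enter (5,0) at t=1.8159 ← occupied
  → r_1 = 1.8159
beam 2: φ=90°, α=75°
  dir = (cos 75°, sin 75°) = (0.2588, 0.9659); from cell (3,1)
  next x-line at t=1.1205, next y-line at t=0.5487; Δt_x=3.8637, Δt_y=1.0353
    y: enter (3,2) at t=0.5487
    x: enter (4,2) at t=1.1205
    y: enter (4,3) at t=1.5840
    y: enter (4,4) at t=2.6192
    y: enter (4,5) at t=3.6545 ← occupied
  → r_2 = 3.6545
beam 3: φ=180°, α=165°
  dir = (cos 165°, sin 165°) = (-0.9659, 0.2588); from cell (3,1)
  next x-line at t=0.7350, next y-line at t=2.0478; Δt_x=1.0353, Δt_y=3.8637
    x: enter (2,1) at t=0.7350
    x: enter (1,1) at t=1.7703
    y: enter (1,2) at t=2.0478
    x: enter (0,2) at t=2.8056 ← occupied
  → r_3 = 2.8056
beam 4: φ=270°, α=255°
  dir = (cos 255°, sin 255°) = (-0.2588, -0.9659); from cell (3,1)
  next x-line at t=2.7432, next y-line at t=0.4866; Δt_x=3.8637, Δt_y=1.0353
    y: enter (3,0) at t=0.4866 ← occupied
  → r_4 = 0.4866

ranges = [1.8159, 3.6545, 2.8056, 0.4866]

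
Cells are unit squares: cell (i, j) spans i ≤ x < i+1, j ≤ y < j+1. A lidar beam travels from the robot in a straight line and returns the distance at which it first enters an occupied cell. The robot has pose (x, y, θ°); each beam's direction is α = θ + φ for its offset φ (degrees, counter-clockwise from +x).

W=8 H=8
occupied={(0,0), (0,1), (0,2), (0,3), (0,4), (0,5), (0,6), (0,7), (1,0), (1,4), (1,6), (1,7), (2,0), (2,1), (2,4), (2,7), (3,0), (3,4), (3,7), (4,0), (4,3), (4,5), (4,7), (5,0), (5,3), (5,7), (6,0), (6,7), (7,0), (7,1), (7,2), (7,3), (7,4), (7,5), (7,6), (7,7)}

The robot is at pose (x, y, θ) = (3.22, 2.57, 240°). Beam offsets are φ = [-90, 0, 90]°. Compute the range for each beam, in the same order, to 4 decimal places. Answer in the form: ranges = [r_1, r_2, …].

ranges = [2.5634, 0.6582, 3.1400]

beam 1: φ=-90°, α=150°
  direction (-0.8660, 0.5000); cell (3,2); t to first gridline: x 0.2540, y 0.8600 (then +1.1547 / +2.0000)
    (2,2) via x @ 0.2540
    (2,3) via y @ 0.8600
    (1,3) via x @ 1.4087
    (0,3) via x @ 2.5634  # hit
  → r_1 = 2.5634
beam 2: φ=0°, α=240°
  direction (-0.5000, -0.8660); cell (3,2); t to first gridline: x 0.4400, y 0.6582 (then +2.0000 / +1.1547)
    (2,2) via x @ 0.4400
    (2,1) via y @ 0.6582  # hit
  → r_2 = 0.6582
beam 3: φ=90°, α=330°
  direction (0.8660, -0.5000); cell (3,2); t to first gridline: x 0.9007, y 1.1400 (then +1.1547 / +2.0000)
    (4,2) via x @ 0.9007
    (4,1) via y @ 1.1400
    (5,1) via x @ 2.0554
    (5,0) via y @ 3.1400  # hit
  → r_3 = 3.1400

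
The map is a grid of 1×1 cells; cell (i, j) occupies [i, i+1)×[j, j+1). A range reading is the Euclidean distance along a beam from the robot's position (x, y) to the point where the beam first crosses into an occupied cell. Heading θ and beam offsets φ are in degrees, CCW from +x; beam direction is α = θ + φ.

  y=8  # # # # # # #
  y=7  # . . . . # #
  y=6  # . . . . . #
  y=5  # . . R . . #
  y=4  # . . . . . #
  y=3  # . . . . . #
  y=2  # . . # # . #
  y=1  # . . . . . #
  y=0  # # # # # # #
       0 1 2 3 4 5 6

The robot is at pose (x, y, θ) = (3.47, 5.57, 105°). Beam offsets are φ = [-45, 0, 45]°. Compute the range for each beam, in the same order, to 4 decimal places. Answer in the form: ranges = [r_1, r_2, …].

ranges = [2.8059, 2.5157, 2.8521]

beam 1: φ=-45°, α=60°
  d=(0.5000,0.8660)  start (3,5)  tX=1.0600 tY=0.4965  stride 1/|dx|=2.0000 1/|dy|=1.1547
    cross y-line → (3,6), t=0.4965
    cross x-line → (4,6), t=1.0600
    cross y-line → (4,7), t=1.6512
    cross y-line → (4,8), t=2.8059 (wall)
  → r_1 = 2.8059
beam 2: φ=0°, α=105°
  d=(-0.2588,0.9659)  start (3,5)  tX=1.8159 tY=0.4452  stride 1/|dx|=3.8637 1/|dy|=1.0353
    cross y-line → (3,6), t=0.4452
    cross y-line → (3,7), t=1.4804
    cross x-line → (2,7), t=1.8159
    cross y-line → (2,8), t=2.5157 (wall)
  → r_2 = 2.5157
beam 3: φ=45°, α=150°
  d=(-0.8660,0.5000)  start (3,5)  tX=0.5427 tY=0.8600  stride 1/|dx|=1.1547 1/|dy|=2.0000
    cross x-line → (2,5), t=0.5427
    cross y-line → (2,6), t=0.8600
    cross x-line → (1,6), t=1.6974
    cross x-line → (0,6), t=2.8521 (wall)
  → r_3 = 2.8521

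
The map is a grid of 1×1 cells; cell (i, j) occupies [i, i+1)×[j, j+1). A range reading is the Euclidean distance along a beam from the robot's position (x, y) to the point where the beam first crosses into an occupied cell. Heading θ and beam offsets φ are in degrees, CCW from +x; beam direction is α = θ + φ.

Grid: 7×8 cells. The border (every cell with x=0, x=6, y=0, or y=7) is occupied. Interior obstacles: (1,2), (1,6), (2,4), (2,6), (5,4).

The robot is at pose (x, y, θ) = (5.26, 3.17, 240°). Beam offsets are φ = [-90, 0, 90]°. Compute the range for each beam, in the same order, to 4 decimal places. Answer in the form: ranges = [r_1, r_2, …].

beam 1: φ=-90°, α=150°
  cosα=-0.8660 sinα=0.5000 | (5,3) | tMaxX 0.3002 tMaxY 1.6600 | tΔX 1.1547 tΔY 2.0000
    t=0.3002 [x] (4,3)
    t=1.4549 [x] (3,3)
    t=1.6600 [y] (3,4)
    t=2.6096 [x] (2,4) — stop
  → r_1 = 2.6096
beam 2: φ=0°, α=240°
  cosα=-0.5000 sinα=-0.8660 | (5,3) | tMaxX 0.5200 tMaxY 0.1963 | tΔX 2.0000 tΔY 1.1547
    t=0.1963 [y] (5,2)
    t=0.5200 [x] (4,2)
    t=1.3510 [y] (4,1)
    t=2.5057 [y] (4,0) — stop
  → r_2 = 2.5057
beam 3: φ=90°, α=330°
  cosα=0.8660 sinα=-0.5000 | (5,3) | tMaxX 0.8545 tMaxY 0.3400 | tΔX 1.1547 tΔY 2.0000
    t=0.3400 [y] (5,2)
    t=0.8545 [x] (6,2) — stop
  → r_3 = 0.8545

ranges = [2.6096, 2.5057, 0.8545]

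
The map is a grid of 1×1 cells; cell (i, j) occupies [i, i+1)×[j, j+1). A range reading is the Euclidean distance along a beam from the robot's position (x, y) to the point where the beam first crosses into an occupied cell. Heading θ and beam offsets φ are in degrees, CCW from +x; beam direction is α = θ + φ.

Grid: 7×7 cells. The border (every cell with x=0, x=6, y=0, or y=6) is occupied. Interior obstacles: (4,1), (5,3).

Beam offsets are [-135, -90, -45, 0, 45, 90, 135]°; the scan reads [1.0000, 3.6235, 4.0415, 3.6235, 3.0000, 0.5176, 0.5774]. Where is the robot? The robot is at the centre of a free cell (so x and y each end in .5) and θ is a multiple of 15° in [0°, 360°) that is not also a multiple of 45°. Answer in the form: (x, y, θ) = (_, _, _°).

The pose lattice has 23·16 = 368 candidates. Test each by forward raycasting.
  (2.5, 4.5, 75°): beam 1 = 3.0000 ≠ 1.0000 ✗
  (4.5, 5.5, 30°): beam 1 = 4.6587 ≠ 1.0000 ✗
  (5.5, 1.5, 120°): beam 1 = 0.5176 ≠ 1.0000 ✗
  (2.5, 3.5, 240°): beam 1 = 2.5882 ≠ 1.0000 ✗
  (2.5, 5.5, 240°): beam 1 = 0.5176 ≠ 1.0000 ✗
  …
  (4.5, 2.5, 165°): r_1=1.0000, r_2=3.6235, r_3=4.0415, r_4=3.6235, r_5=3.0000, r_6=0.5176, r_7=0.5774 — all match ✓
Unique over the lattice → pose = (4.5, 2.5, 165°).

(x, y, θ) = (4.5, 2.5, 165°)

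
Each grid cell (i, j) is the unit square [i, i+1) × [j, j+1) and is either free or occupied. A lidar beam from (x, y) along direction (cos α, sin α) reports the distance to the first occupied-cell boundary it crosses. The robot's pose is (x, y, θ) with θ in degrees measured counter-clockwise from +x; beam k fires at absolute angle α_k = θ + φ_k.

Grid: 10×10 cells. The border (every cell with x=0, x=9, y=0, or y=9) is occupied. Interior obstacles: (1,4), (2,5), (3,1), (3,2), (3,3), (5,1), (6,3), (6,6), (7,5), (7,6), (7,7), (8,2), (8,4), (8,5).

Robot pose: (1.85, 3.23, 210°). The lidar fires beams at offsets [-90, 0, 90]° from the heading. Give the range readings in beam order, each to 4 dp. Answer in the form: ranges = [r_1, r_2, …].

ranges = [0.8891, 0.9815, 2.3000]

beam 1: φ=-90°, α=120°
  cosα=-0.5000 sinα=0.8660 | (1,3) | tMaxX 1.7000 tMaxY 0.8891 | tΔX 2.0000 tΔY 1.1547
    t=0.8891 [y] (1,4) — stop
  → r_1 = 0.8891
beam 2: φ=0°, α=210°
  cosα=-0.8660 sinα=-0.5000 | (1,3) | tMaxX 0.9815 tMaxY 0.4600 | tΔX 1.1547 tΔY 2.0000
    t=0.4600 [y] (1,2)
    t=0.9815 [x] (0,2) — stop
  → r_2 = 0.9815
beam 3: φ=90°, α=300°
  cosα=0.5000 sinα=-0.8660 | (1,3) | tMaxX 0.3000 tMaxY 0.2656 | tΔX 2.0000 tΔY 1.1547
    t=0.2656 [y] (1,2)
    t=0.3000 [x] (2,2)
    t=1.4203 [y] (2,1)
    t=2.3000 [x] (3,1) — stop
  → r_3 = 2.3000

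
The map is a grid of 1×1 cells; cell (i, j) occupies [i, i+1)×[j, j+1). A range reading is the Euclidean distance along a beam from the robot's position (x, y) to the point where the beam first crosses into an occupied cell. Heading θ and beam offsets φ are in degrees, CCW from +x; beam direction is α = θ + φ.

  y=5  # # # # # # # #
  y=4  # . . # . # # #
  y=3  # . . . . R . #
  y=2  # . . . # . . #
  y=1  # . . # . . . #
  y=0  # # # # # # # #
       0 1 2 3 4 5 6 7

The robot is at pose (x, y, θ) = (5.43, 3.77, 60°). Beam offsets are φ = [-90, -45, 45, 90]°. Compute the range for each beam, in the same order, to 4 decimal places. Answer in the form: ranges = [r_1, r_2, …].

ranges = [1.8129, 0.8887, 0.2381, 0.4600]

beam 1: φ=-90°, α=330°
  dir = (cos 330°, sin 330°) = (0.8660, -0.5000); from cell (5,3)
  next x-line at t=0.6582, next y-line at t=1.5400; Δt_x=1.1547, Δt_y=2.0000
    x: enter (6,3) at t=0.6582
    y: enter (6,2) at t=1.5400
    x: enter (7,2) at t=1.8129 ← occupied
  → r_1 = 1.8129
beam 2: φ=-45°, α=15°
  dir = (cos 15°, sin 15°) = (0.9659, 0.2588); from cell (5,3)
  next x-line at t=0.5901, next y-line at t=0.8887; Δt_x=1.0353, Δt_y=3.8637
    x: enter (6,3) at t=0.5901
    y: enter (6,4) at t=0.8887 ← occupied
  → r_2 = 0.8887
beam 3: φ=45°, α=105°
  dir = (cos 105°, sin 105°) = (-0.2588, 0.9659); from cell (5,3)
  next x-line at t=1.6614, next y-line at t=0.2381; Δt_x=3.8637, Δt_y=1.0353
    y: enter (5,4) at t=0.2381 ← occupied
  → r_3 = 0.2381
beam 4: φ=90°, α=150°
  dir = (cos 150°, sin 150°) = (-0.8660, 0.5000); from cell (5,3)
  next x-line at t=0.4965, next y-line at t=0.4600; Δt_x=1.1547, Δt_y=2.0000
    y: enter (5,4) at t=0.4600 ← occupied
  → r_4 = 0.4600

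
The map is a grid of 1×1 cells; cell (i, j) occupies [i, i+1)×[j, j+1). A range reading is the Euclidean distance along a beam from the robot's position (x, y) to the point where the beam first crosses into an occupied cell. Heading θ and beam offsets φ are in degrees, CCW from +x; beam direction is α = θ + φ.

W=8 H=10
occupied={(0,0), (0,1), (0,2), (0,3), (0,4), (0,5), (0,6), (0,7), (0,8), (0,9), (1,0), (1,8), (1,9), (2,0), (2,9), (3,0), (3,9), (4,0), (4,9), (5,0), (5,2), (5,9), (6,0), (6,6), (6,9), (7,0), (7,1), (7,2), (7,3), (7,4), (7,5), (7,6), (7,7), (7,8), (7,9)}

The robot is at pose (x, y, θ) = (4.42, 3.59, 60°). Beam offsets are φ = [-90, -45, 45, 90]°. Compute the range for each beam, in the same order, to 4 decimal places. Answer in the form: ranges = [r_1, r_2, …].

ranges = [1.1800, 2.6710, 5.6008, 3.9491]

beam 1: φ=-90°, α=330°
  d=(0.8660,-0.5000)  start (4,3)  tX=0.6697 tY=1.1800  stride 1/|dx|=1.1547 1/|dy|=2.0000
    cross x-line → (5,3), t=0.6697
    cross y-line → (5,2), t=1.1800 (wall)
  → r_1 = 1.1800
beam 2: φ=-45°, α=15°
  d=(0.9659,0.2588)  start (4,3)  tX=0.6005 tY=1.5841  stride 1/|dx|=1.0353 1/|dy|=3.8637
    cross x-line → (5,3), t=0.6005
    cross y-line → (5,4), t=1.5841
    cross x-line → (6,4), t=1.6357
    cross x-line → (7,4), t=2.6710 (wall)
  → r_2 = 2.6710
beam 3: φ=45°, α=105°
  d=(-0.2588,0.9659)  start (4,3)  tX=1.6228 tY=0.4245  stride 1/|dx|=3.8637 1/|dy|=1.0353
    cross y-line → (4,4), t=0.4245
    cross y-line → (4,5), t=1.4597
    cross x-line → (3,5), t=1.6228
    cross y-line → (3,6), t=2.4950
    cross y-line → (3,7), t=3.5303
    cross y-line → (3,8), t=4.5656
    cross x-line → (2,8), t=5.4865
    cross y-line → (2,9), t=5.6008 (wall)
  → r_3 = 5.6008
beam 4: φ=90°, α=150°
  d=(-0.8660,0.5000)  start (4,3)  tX=0.4850 tY=0.8200  stride 1/|dx|=1.1547 1/|dy|=2.0000
    cross x-line → (3,3), t=0.4850
    cross y-line → (3,4), t=0.8200
    cross x-line → (2,4), t=1.6397
    cross x-line → (1,4), t=2.7944
    cross y-line → (1,5), t=2.8200
    cross x-line → (0,5), t=3.9491 (wall)
  → r_4 = 3.9491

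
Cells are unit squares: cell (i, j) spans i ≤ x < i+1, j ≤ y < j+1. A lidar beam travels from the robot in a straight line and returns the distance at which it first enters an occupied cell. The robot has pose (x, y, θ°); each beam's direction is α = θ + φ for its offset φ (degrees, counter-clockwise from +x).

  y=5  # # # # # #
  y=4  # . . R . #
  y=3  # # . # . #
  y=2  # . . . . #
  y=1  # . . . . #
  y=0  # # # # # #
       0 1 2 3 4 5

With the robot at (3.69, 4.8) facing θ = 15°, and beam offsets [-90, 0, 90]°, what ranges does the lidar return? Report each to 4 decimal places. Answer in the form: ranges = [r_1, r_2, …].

beam 1: φ=-90°, α=285°
  dir = (cos 285°, sin 285°) = (0.2588, -0.9659); from cell (3,4)
  next x-line at t=1.1977, next y-line at t=0.8282; Δt_x=3.8637, Δt_y=1.0353
    y: enter (3,3) at t=0.8282 ← occupied
  → r_1 = 0.8282
beam 2: φ=0°, α=15°
  dir = (cos 15°, sin 15°) = (0.9659, 0.2588); from cell (3,4)
  next x-line at t=0.3209, next y-line at t=0.7727; Δt_x=1.0353, Δt_y=3.8637
    x: enter (4,4) at t=0.3209
    y: enter (4,5) at t=0.7727 ← occupied
  → r_2 = 0.7727
beam 3: φ=90°, α=105°
  dir = (cos 105°, sin 105°) = (-0.2588, 0.9659); from cell (3,4)
  next x-line at t=2.6660, next y-line at t=0.2071; Δt_x=3.8637, Δt_y=1.0353
    y: enter (3,5) at t=0.2071 ← occupied
  → r_3 = 0.2071

ranges = [0.8282, 0.7727, 0.2071]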